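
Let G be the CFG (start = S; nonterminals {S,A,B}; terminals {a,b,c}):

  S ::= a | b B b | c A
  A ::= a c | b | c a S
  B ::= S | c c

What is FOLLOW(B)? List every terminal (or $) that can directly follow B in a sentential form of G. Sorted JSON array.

FIRST iteration:
pass 1:
  A via A→a c: +{a}
  A via A→b: +{b}
  A via A→c a S: +{c}
  B via B→c c: +{c}
  S via S→a: +{a}
  S via S→b B b: +{b}
  S via S→c A: +{c}
  S: {a,b,c}  A: {a,b,c}  B: {c}
pass 2:
  B via B→S: +{a,b}
  S: {a,b,c}  A: {a,b,c}  B: {a,b,c}
pass 3: (no change)
  S: {a,b,c}  A: {a,b,c}  B: {a,b,c}

FOLLOW sets:
seed FOLLOW(S) with $
[1]
  S→b B b: FOLLOW(B) ⊇ FIRST(b) = {b}; new: +{b}
  S→c A: FOLLOW(A) ⊇ FOLLOW(S) ⊇ {$}; new: +{$}
  FOLLOW(S)={$}  FOLLOW(A)={$}  FOLLOW(B)={b}
[2]
  B→S: FOLLOW(S) ⊇ FOLLOW(B) ⊇ {b}; new: +{b}
  S→c A: FOLLOW(A) ⊇ FOLLOW(S) ⊇ {$,b}; new: +{b}
  FOLLOW(S)={$,b}  FOLLOW(A)={$,b}  FOLLOW(B)={b}
[3] done
  FOLLOW(S)={$,b}  FOLLOW(A)={$,b}  FOLLOW(B)={b}

FOLLOW(B) = ["b"]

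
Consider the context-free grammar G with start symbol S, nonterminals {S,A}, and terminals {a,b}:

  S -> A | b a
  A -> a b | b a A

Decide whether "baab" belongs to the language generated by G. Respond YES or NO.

Convert to CNF:
  S -> T0 T1 | T1 T0 | T1 X3
  A -> T0 T1 | T1 X2
  T0 -> a
  T1 -> b
  X2 -> T0 A
  X3 -> T0 A

CYK table (by increasing span):
  cell(0,0) b: {T1}  orig:{}
  cell(1,1) a: {T0}  orig:{}
  cell(2,2) a: {T0}  orig:{}
  cell(3,3) b: {T1}  orig:{}
  cell(0,1) ba: {S}
  cell(1,2) aa: ∅
  cell(2,3) ab: {A,S}
  cell(0,2) baa: ∅
  cell(1,3) aab: {X2,X3}  orig:{}
  cell(0,3) baab: {A,S}

S ∈ T[0,3] ⇒ YES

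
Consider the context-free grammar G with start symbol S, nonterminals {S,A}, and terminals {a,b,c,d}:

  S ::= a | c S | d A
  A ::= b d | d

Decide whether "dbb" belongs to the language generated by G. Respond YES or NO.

CNF form of G:
  S -> T1 A | T2 S | a
  A -> T0 T1 | d
  T0 -> b
  T1 -> d
  T2 -> c

CYK fill:
  T[0,0] 'd' = {A,T1}  orig:{A}
  T[1,1] 'b' = {T0}  orig:{}
  T[2,2] 'b' = {T0}  orig:{}
  T[0,1] 'db' = ∅
  T[1,2] 'bb' = ∅
  T[0,2] 'dbb' = ∅

S ∉ T[0,2] ⇒ NO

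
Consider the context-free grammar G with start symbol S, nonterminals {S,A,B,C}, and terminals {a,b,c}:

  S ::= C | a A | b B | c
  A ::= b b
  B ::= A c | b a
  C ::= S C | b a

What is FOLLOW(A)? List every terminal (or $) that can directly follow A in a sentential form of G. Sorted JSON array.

Compute FIRST by fixpoint:
round 1:
  A via A→b b: +{b}
  B via B→A c: +{b}
  C via C→b a: +{b}
  S via S→C: +{b}
  S via S→a A: +{a}
  S via S→c: +{c}
  S: {a,b,c}  A: {b}  B: {b}  C: {b}
round 2:
  C via C→S C: +{a,c}
  S: {a,b,c}  A: {b}  B: {b}  C: {a,b,c}
round 3: done
  S: {a,b,c}  A: {b}  B: {b}  C: {a,b,c}

FOLLOW iteration:
initialize: $ ∈ FOLLOW(S)
[1]
  B→A c: FOLLOW(A) ⊇ FIRST(c) = {c}; new: +{c}
  C→S C: FOLLOW(S) ⊇ FIRST(C) = {a,b,c}; new: +{a,b,c}
  S→C: FOLLOW(C) ⊇ FOLLOW(S) ⊇ {$,a,b,c}; new: +{$,a,b,c}
  S→a A: FOLLOW(A) ⊇ FOLLOW(S) ⊇ {$,a,b,c}; new: +{$,a,b}
  S→b B: FOLLOW(B) ⊇ FOLLOW(S) ⊇ {$,a,b,c}; new: +{$,a,b,c}
  FOLLOW[S]={$,a,b,c}  FOLLOW[A]={$,a,b,c}  FOLLOW[B]={$,a,b,c}  FOLLOW[C]={$,a,b,c}
[2] (no change)
  FOLLOW[S]={$,a,b,c}  FOLLOW[A]={$,a,b,c}  FOLLOW[B]={$,a,b,c}  FOLLOW[C]={$,a,b,c}

FOLLOW(A) = ["$", "a", "b", "c"]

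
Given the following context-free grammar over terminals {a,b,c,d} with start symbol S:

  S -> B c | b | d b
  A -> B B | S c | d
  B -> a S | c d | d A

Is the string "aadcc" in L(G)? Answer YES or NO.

Convert to CNF:
  S -> B T0 | T2 T3 | b
  A -> B B | S T0 | d
  B -> T0 T2 | T1 S | T2 A
  T0 -> c
  T1 -> a
  T2 -> d
  T3 -> b

CYK fill:
  T[0,0] 'a' = {T1}  orig:{}
  T[1,1] 'a' = {T1}  orig:{}
  T[2,2] 'd' = {A,T2}  orig:{A}
  T[3,3] 'c' = {T0}  orig:{}
  T[4,4] 'c' = {T0}  orig:{}
  T[0,1] 'aa' = ∅
  T[1,2] 'ad' = ∅
  T[2,3] 'dc' = ∅
  T[3,4] 'cc' = ∅
  T[0,2] 'aad' = ∅
  T[1,3] 'adc' = ∅
  T[2,4] 'dcc' = ∅
  T[0,3] 'aadc' = ∅
  T[1,4] 'adcc' = ∅
  T[0,4] 'aadcc' = ∅

S ∉ T[0,4] ⇒ NO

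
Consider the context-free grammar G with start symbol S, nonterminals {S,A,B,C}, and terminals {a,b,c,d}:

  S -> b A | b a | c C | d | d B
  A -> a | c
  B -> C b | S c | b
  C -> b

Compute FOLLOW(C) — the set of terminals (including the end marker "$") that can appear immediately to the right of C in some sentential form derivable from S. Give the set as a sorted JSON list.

Compute FIRST by fixpoint:
pass 1:
  A via A→a: +{a}
  A via A→c: +{c}
  B via B→b: +{b}
  C via C→b: +{b}
  S via S→b A: +{b}
  S via S→c C: +{c}
  S via S→d: +{d}
  FIRST(S)={b,c,d}  FIRST(A)={a,c}  FIRST(B)={b}  FIRST(C)={b}
pass 2:
  B via B→S c: +{c,d}
  FIRST(S)={b,c,d}  FIRST(A)={a,c}  FIRST(B)={b,c,d}  FIRST(C)={b}
pass 3: done
  FIRST(S)={b,c,d}  FIRST(A)={a,c}  FIRST(B)={b,c,d}  FIRST(C)={b}

FOLLOW sets:
initialize: $ ∈ FOLLOW(S)
iter 1:
  B→C b: FOLLOW(C) ⊇ FIRST(b) = {b}; new: +{b}
  B→S c: FOLLOW(S) ⊇ FIRST(c) = {c}; new: +{c}
  S→b A: FOLLOW(A) ⊇ FOLLOW(S) ⊇ {$,c}; new: +{$,c}
  S→c C: FOLLOW(C) ⊇ FOLLOW(S) ⊇ {$,c}; new: +{$,c}
  S→d B: FOLLOW(B) ⊇ FOLLOW(S) ⊇ {$,c}; new: +{$,c}
  S: {$,c}  A: {$,c}  B: {$,c}  C: {$,b,c}
iter 2: (no change)
  S: {$,c}  A: {$,c}  B: {$,c}  C: {$,b,c}

FOLLOW(C) = ["$", "b", "c"]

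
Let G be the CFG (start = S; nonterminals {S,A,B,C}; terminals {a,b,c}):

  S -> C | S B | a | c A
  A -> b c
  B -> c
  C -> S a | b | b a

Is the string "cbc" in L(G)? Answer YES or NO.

CNF form of G:
  S -> S B | S T2 | T0 T2 | T1 A | a | b
  A -> T0 T1
  B -> c
  C -> S T2 | T0 T2 | b
  T0 -> b
  T1 -> c
  T2 -> a

Fill CYK table bottom-up:
  T[0,0] 'c' = {B,T1}  orig:{B}
  T[1,1] 'b' = {C,S,T0}  orig:{C,S}
  T[2,2] 'c' = {B,T1}  orig:{B}
  T[0,1] 'cb' = ∅
  T[1,2] 'bc' = {A,S}
  T[0,2] 'cbc' = {S}

S ∈ T[0,2] ⇒ YES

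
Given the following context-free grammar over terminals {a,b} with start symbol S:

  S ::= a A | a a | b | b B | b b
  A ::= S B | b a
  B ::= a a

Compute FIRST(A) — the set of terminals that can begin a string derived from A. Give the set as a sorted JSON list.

FIRST iteration:
pass 1:
  A via A→b a: +{b}
  B via B→a a: +{a}
  S via S→a A: +{a}
  S via S→b: +{b}
  FIRST(S)={a,b}  FIRST(A)={b}  FIRST(B)={a}
pass 2:
  A via A→S B: +{a}
  FIRST(S)={a,b}  FIRST(A)={a,b}  FIRST(B)={a}
pass 3: done
  FIRST(S)={a,b}  FIRST(A)={a,b}  FIRST(B)={a}

FIRST(A) = ["a", "b"]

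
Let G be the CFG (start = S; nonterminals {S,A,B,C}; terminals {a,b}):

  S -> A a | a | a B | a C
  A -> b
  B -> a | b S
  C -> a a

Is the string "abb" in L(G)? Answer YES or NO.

CNF form of G:
  S -> A T1 | T1 B | T1 C | a
  A -> b
  B -> T0 S | a
  C -> T1 T1
  T0 -> b
  T1 -> a

CYK fill:
  cell(0,0) a: {B,S,T1}  orig:{B,S}
  cell(1,1) b: {A,T0}  orig:{A}
  cell(2,2) b: {A,T0}  orig:{A}
  cell(0,1) ab: ∅
  cell(1,2) bb: ∅
  cell(0,2) abb: ∅

S ∉ T[0,2] ⇒ NO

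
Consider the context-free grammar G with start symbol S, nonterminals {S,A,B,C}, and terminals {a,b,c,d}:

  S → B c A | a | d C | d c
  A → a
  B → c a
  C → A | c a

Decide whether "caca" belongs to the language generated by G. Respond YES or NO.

CNF form of G:
  S -> B X3 | T2 C | T2 T0 | a
  A -> a
  B -> T0 T1
  C -> T0 T1 | a
  T0 -> c
  T1 -> a
  T2 -> d
  X3 -> T0 A

Fill CYK table bottom-up:
  cell(0,0) c: {T0}  orig:{}
  cell(1,1) a: {A,C,S,T1}  orig:{A,C,S}
  cell(2,2) c: {T0}  orig:{}
  cell(3,3) a: {A,C,S,T1}  orig:{A,C,S}
  cell(0,1) ca: {B,C,X3}  orig:{B,C}
  cell(1,2) ac: ∅
  cell(2,3) ca: {B,C,X3}  orig:{B,C}
  cell(0,2) cac: ∅
  cell(1,3) aca: ∅
  cell(0,3) caca: {S}

S ∈ T[0,3] ⇒ YES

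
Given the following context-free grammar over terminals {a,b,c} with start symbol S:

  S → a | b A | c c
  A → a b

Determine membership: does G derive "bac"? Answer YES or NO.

Convert to CNF:
  S -> T1 A | T2 T2 | a
  A -> T0 T1
  T0 -> a
  T1 -> b
  T2 -> c

CYK fill:
  T[0,0] 'b' = {T1}  orig:{}
  T[1,1] 'a' = {S,T0}  orig:{S}
  T[2,2] 'c' = {T2}  orig:{}
  T[0,1] 'ba' = ∅
  T[1,2] 'ac' = ∅
  T[0,2] 'bac' = ∅

S ∉ T[0,2] ⇒ NO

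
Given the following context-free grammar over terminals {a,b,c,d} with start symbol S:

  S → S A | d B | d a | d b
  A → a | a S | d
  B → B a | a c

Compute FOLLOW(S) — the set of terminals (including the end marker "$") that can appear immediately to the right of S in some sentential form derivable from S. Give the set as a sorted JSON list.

FIRST iteration:
round 1:
  A via A→a: +{a}
  A via A→d: +{d}
  B via B→a c: +{a}
  S via S→d B: +{d}
  FIRST[S]={d}  FIRST[A]={a,d}  FIRST[B]={a}
round 2: done
  FIRST[S]={d}  FIRST[A]={a,d}  FIRST[B]={a}

FOLLOW sets:
FOLLOW(S) := {$}
iter 1:
  B→B a: FOLLOW(B) ⊇ FIRST(a) = {a}; new: +{a}
  S→S A: FOLLOW(S) ⊇ FIRST(A) = {a,d}; new: +{a,d}
  S→S A: FOLLOW(A) ⊇ FOLLOW(S) ⊇ {$,a,d}; new: +{$,a,d}
  S→d B: FOLLOW(B) ⊇ FOLLOW(S) ⊇ {$,a,d}; new: +{$,d}
  S: {$,a,d}  A: {$,a,d}  B: {$,a,d}
iter 2: done
  S: {$,a,d}  A: {$,a,d}  B: {$,a,d}

FOLLOW(S) = ["$", "a", "d"]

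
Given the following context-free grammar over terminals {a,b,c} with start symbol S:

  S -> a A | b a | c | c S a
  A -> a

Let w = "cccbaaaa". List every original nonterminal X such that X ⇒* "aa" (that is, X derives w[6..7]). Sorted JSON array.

CNF form of G:
  S -> T0 A | T1 T0 | T2 X3 | c
  A -> a
  T0 -> a
  T1 -> b
  T2 -> c
  X3 -> S T0

CYK table (by increasing span) (cells [i..j] with 6 ≤ i ≤ j ≤ 7 only):
  [6..6]={A,T0}  "a"  orig:{A}
  [7..7]={A,T0}  "a"  orig:{A}
  [6..7]={S}  "aa"

Original NTs in T[6,7] deriving "aa": ["S"]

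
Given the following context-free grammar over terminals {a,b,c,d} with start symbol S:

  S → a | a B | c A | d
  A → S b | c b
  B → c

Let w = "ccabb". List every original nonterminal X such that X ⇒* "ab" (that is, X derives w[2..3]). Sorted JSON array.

Convert to CNF:
  S -> T1 A | T2 B | a | d
  A -> S T0 | T1 T0
  B -> c
  T0 -> b
  T1 -> c
  T2 -> a

CYK fill — only the sub-triangle for w[2..3]:
  [2..2]={S,T2}  "a"  orig:{S}
  [3..3]={T0}  "b"  orig:{}
  [2..3]={A}  "ab"

Original NTs in T[2,3] deriving "ab": ["A"]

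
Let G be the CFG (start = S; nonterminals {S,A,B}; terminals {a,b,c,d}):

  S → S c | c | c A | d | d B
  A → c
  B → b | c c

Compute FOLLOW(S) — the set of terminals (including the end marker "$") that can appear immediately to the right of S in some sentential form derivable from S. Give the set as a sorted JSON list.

FIRST sets, iterate to fixpoint:
iter 1:
  A via A→c: +{c}
  B via B→b: +{b}
  B via B→c c: +{c}
  S via S→c: +{c}
  S via S→d: +{d}
  FIRST[S]={c,d}  FIRST[A]={c}  FIRST[B]={b,c}
iter 2: done
  FIRST[S]={c,d}  FIRST[A]={c}  FIRST[B]={b,c}

FOLLOW iteration:
initialize: $ ∈ FOLLOW(S)
pass 1:
  S→S c: FOLLOW(S) ⊇ FIRST(c) = {c}; new: +{c}
  S→c A: FOLLOW(A) ⊇ FOLLOW(S) ⊇ {$,c}; new: +{$,c}
  S→d B: FOLLOW(B) ⊇ FOLLOW(S) ⊇ {$,c}; new: +{$,c}
  S: {$,c}  A: {$,c}  B: {$,c}
pass 2: (no change)
  S: {$,c}  A: {$,c}  B: {$,c}

FOLLOW(S) = ["$", "c"]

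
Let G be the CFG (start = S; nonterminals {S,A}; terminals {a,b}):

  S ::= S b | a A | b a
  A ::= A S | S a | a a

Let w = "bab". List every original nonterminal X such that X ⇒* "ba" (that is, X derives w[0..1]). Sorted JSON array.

CNF form of G:
  S -> S T1 | T0 A | T1 T0
  A -> A S | S T0 | T0 T0
  T0 -> a
  T1 -> b

CYK table (by increasing span) — only the sub-triangle for w[0..1]:
  [0..0]={T1}  "b"  orig:{}
  [1..1]={T0}  "a"  orig:{}
  [0..1]={S}  "ba"

Original NTs in T[0,1] deriving "ba": ["S"]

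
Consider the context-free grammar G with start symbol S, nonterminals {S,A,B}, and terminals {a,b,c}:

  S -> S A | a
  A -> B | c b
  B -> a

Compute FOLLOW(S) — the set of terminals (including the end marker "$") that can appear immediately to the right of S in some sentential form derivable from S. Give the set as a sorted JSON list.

Compute FIRST by fixpoint:
[1]
  A via A→c b: +{c}
  B via B→a: +{a}
  S via S→a: +{a}
  FIRST(S)={a}  FIRST(A)={c}  FIRST(B)={a}
[2]
  A via A→B: +{a}
  FIRST(S)={a}  FIRST(A)={a,c}  FIRST(B)={a}
[3] (stable)
  FIRST(S)={a}  FIRST(A)={a,c}  FIRST(B)={a}

Compute FOLLOW by fixpoint:
FOLLOW(S) := {$}
pass 1:
  S→S A: FOLLOW(S) ⊇ FIRST(A) = {a,c}; new: +{a,c}
  S→S A: FOLLOW(A) ⊇ FOLLOW(S) ⊇ {$,a,c}; new: +{$,a,c}
  FOLLOW(S)={$,a,c}  FOLLOW(A)={$,a,c}  FOLLOW(B)={}
pass 2:
  A→B: FOLLOW(B) ⊇ FOLLOW(A) ⊇ {$,a,c}; new: +{$,a,c}
  FOLLOW(S)={$,a,c}  FOLLOW(A)={$,a,c}  FOLLOW(B)={$,a,c}
pass 3: (stable)
  FOLLOW(S)={$,a,c}  FOLLOW(A)={$,a,c}  FOLLOW(B)={$,a,c}

FOLLOW(S) = ["$", "a", "c"]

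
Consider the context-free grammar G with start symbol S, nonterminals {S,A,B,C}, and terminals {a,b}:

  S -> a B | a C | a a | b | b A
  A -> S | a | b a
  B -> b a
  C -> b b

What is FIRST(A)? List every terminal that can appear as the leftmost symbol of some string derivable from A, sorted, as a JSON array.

FIRST iteration:
[1]
  A via A→a: +{a}
  A via A→b a: +{b}
  B via B→b a: +{b}
  C via C→b b: +{b}
  S via S→a B: +{a}
  S via S→b: +{b}
  FIRST(S)={a,b}  FIRST(A)={a,b}  FIRST(B)={b}  FIRST(C)={b}
[2] done
  FIRST(S)={a,b}  FIRST(A)={a,b}  FIRST(B)={b}  FIRST(C)={b}

FIRST(A) = ["a", "b"]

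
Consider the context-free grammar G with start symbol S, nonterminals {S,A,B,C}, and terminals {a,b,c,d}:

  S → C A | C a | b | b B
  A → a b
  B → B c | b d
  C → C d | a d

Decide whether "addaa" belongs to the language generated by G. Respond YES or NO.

CNF form of G:
  S -> C A | C T0 | T1 B | b
  A -> T0 T1
  B -> B T2 | T1 T3
  C -> C T3 | T0 T3
  T0 -> a
  T1 -> b
  T2 -> c
  T3 -> d

CYK table (by increasing span):
  cell(0,0) a: {T0}  orig:{}
  cell(1,1) d: {T3}  orig:{}
  cell(2,2) d: {T3}  orig:{}
  cell(3,3) a: {T0}  orig:{}
  cell(4,4) a: {T0}  orig:{}
  cell(0,1) ad: {C}
  cell(1,2) dd: ∅
  cell(2,3) da: ∅
  cell(3,4) aa: ∅
  cell(0,2) add: {C}
  cell(1,3) dda: ∅
  cell(2,4) daa: ∅
  cell(0,3) adda: {S}
  cell(1,4) ddaa: ∅
  cell(0,4) addaa: ∅

S ∉ T[0,4] ⇒ NO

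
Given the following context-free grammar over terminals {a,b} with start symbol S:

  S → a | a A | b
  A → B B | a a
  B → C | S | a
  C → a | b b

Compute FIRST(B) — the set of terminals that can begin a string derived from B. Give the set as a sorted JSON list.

FIRST iteration:
[1]
  A via A→a a: +{a}
  B via B→a: +{a}
  C via C→a: +{a}
  C via C→b b: +{b}
  S via S→a: +{a}
  S via S→b: +{b}
  FIRST(S)={a,b}  FIRST(A)={a}  FIRST(B)={a}  FIRST(C)={a,b}
[2]
  B via B→C: +{b}
  FIRST(S)={a,b}  FIRST(A)={a}  FIRST(B)={a,b}  FIRST(C)={a,b}
[3]
  A via A→B B: +{b}
  FIRST(S)={a,b}  FIRST(A)={a,b}  FIRST(B)={a,b}  FIRST(C)={a,b}
[4] (stable)
  FIRST(S)={a,b}  FIRST(A)={a,b}  FIRST(B)={a,b}  FIRST(C)={a,b}

FIRST(B) = ["a", "b"]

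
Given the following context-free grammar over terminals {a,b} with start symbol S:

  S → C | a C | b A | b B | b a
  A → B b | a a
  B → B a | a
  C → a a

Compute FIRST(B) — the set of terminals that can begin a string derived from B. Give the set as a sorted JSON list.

FIRST sets, iterate to fixpoint:
[1]
  A via A→a a: +{a}
  B via B→a: +{a}
  C via C→a a: +{a}
  S via S→C: +{a}
  S via S→b A: +{b}
  FIRST[S]={a,b}  FIRST[A]={a}  FIRST[B]={a}  FIRST[C]={a}
[2] (no change)
  FIRST[S]={a,b}  FIRST[A]={a}  FIRST[B]={a}  FIRST[C]={a}

FIRST(B) = ["a"]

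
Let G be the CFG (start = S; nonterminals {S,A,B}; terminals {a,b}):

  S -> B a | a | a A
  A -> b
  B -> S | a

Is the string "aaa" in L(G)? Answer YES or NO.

Convert to CNF:
  S -> B T0 | T0 A | a
  A -> b
  B -> B T0 | T0 A | a
  T0 -> a

Fill CYK table bottom-up:
  [0..0]={B,S,T0}  "a"  orig:{B,S}
  [1..1]={B,S,T0}  "a"  orig:{B,S}
  [2..2]={B,S,T0}  "a"  orig:{B,S}
  [0..1]={B,S}  "aa"
  [1..2]={B,S}  "aa"
  [0..2]={B,S}  "aaa"

S ∈ T[0,2] ⇒ YES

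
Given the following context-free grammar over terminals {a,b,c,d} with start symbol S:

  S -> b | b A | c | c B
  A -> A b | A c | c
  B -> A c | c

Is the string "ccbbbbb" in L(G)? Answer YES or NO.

CNF form of G:
  S -> T0 A | T1 B | b | c
  A -> A T0 | A T1 | c
  B -> A T1 | c
  T0 -> b
  T1 -> c

CYK table (by increasing span):
  cell(0,0) c: {A,B,S,T1}  orig:{A,B,S}
  cell(1,1) c: {A,B,S,T1}  orig:{A,B,S}
  cell(2,2) b: {S,T0}  orig:{S}
  cell(3,3) b: {S,T0}  orig:{S}
  cell(4,4) b: {S,T0}  orig:{S}
  cell(5,5) b: {S,T0}  orig:{S}
  cell(6,6) b: {S,T0}  orig:{S}
  cell(0,1) cc: {A,B,S}
  cell(1,2) cb: {A}
  cell(2,3) bb: ∅
  cell(3,4) bb: ∅
  cell(4,5) bb: ∅
  cell(5,6) bb: ∅
  cell(0,2) ccb: {A}
  cell(1,3) cbb: {A}
  cell(2,4) bbb: ∅
  cell(3,5) bbb: ∅
  cell(4,6) bbb: ∅
  cell(0,3) ccbb: {A}
  cell(1,4) cbbb: {A}
  cell(2,5) bbbb: ∅
  cell(3,6) bbbb: ∅
  cell(0,4) ccbbb: {A}
  cell(1,5) cbbbb: {A}
  cell(2,6) bbbbb: ∅
  cell(0,5) ccbbbb: {A}
  cell(1,6) cbbbbb: {A}
  cell(0,6) ccbbbbb: {A}

S ∉ T[0,6] ⇒ NO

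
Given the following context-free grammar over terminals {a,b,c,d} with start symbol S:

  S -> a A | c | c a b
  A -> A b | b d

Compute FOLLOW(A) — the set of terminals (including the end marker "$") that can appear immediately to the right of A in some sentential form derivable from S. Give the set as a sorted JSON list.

FIRST iteration:
round 1:
  A via A→b d: +{b}
  S via S→a A: +{a}
  S via S→c: +{c}
  S: {a,c}  A: {b}
round 2: (stable)
  S: {a,c}  A: {b}

FOLLOW sets:
initialize: $ ∈ FOLLOW(S)
round 1:
  A→A b: FOLLOW(A) ⊇ FIRST(b) = {b}; new: +{b}
  S→a A: FOLLOW(A) ⊇ FOLLOW(S) ⊇ {$}; new: +{$}
  S: {$}  A: {$,b}
round 2: (stable)
  S: {$}  A: {$,b}

FOLLOW(A) = ["$", "b"]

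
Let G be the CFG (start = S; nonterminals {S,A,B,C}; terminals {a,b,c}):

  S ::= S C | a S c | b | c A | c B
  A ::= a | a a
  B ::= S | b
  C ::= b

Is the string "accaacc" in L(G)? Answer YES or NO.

CNF form of G:
  S -> S C | T0 X3 | T1 A | T1 B | b
  A -> T0 T0 | a
  B -> S C | T0 X2 | T1 A | T1 B | b
  C -> b
  T0 -> a
  T1 -> c
  X2 -> S T1
  X3 -> S T1

Fill CYK table bottom-up:
  T[0,0] 'a' = {A,T0}  orig:{A}
  T[1,1] 'c' = {T1}  orig:{}
  T[2,2] 'c' = {T1}  orig:{}
  T[3,3] 'a' = {A,T0}  orig:{A}
  T[4,4] 'a' = {A,T0}  orig:{A}
  T[5,5] 'c' = {T1}  orig:{}
  T[6,6] 'c' = {T1}  orig:{}
  T[0,1] 'ac' = ∅
  T[1,2] 'cc' = ∅
  T[2,3] 'ca' = {B,S}
  T[3,4] 'aa' = {A}
  T[4,5] 'ac' = ∅
  T[5,6] 'cc' = ∅
  T[0,2] 'acc' = ∅
  T[1,3] 'cca' = {B,S}
  T[2,4] 'caa' = {B,S}
  T[3,5] 'aac' = ∅
  T[4,6] 'acc' = ∅
  T[0,3] 'acca' = ∅
  T[1,4] 'ccaa' = {B,S}
  T[2,5] 'caac' = {X2,X3}  orig:{}
  T[3,6] 'aacc' = ∅
  T[0,4] 'accaa' = ∅
  T[1,5] 'ccaac' = {X2,X3}  orig:{}
  T[2,6] 'caacc' = ∅
  T[0,5] 'accaac' = {B,S}
  T[1,6] 'ccaacc' = ∅
  T[0,6] 'accaacc' = {X2,X3}  orig:{}

S ∉ T[0,6] ⇒ NO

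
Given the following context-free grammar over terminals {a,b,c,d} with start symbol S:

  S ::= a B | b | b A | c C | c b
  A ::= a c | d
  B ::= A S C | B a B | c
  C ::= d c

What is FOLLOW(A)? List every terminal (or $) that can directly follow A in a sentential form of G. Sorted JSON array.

Compute FIRST by fixpoint:
iter 1:
  A via A→a c: +{a}
  A via A→d: +{d}
  B via B→A S C: +{a,d}
  B via B→c: +{c}
  C via C→d c: +{d}
  S via S→a B: +{a}
  S via S→b: +{b}
  S via S→c C: +{c}
  FIRST(S)={a,b,c}  FIRST(A)={a,d}  FIRST(B)={a,c,d}  FIRST(C)={d}
iter 2: — fixpoint
  FIRST(S)={a,b,c}  FIRST(A)={a,d}  FIRST(B)={a,c,d}  FIRST(C)={d}

FOLLOW sets:
FOLLOW(S) := {$}
[1]
  B→A S C: FOLLOW(A) ⊇ FIRST(S) = {a,b,c}; new: +{a,b,c}
  B→A S C: FOLLOW(S) ⊇ FIRST(C) = {d}; new: +{d}
  B→B a B: FOLLOW(B) ⊇ FIRST(a) = {a}; new: +{a}
  S→a B: FOLLOW(B) ⊇ FOLLOW(S) ⊇ {$,d}; new: +{$,d}
  S→b A: FOLLOW(A) ⊇ FOLLOW(S) ⊇ {$,d}; new: +{$,d}
  S→c C: FOLLOW(C) ⊇ FOLLOW(S) ⊇ {$,d}; new: +{$,d}
  FOLLOW[S]={$,d}  FOLLOW[A]={$,a,b,c,d}  FOLLOW[B]={$,a,d}  FOLLOW[C]={$,d}
[2]
  B→A S C: FOLLOW(C) ⊇ FOLLOW(B) ⊇ {$,a,d}; new: +{a}
  FOLLOW[S]={$,d}  FOLLOW[A]={$,a,b,c,d}  FOLLOW[B]={$,a,d}  FOLLOW[C]={$,a,d}
[3] (no change)
  FOLLOW[S]={$,d}  FOLLOW[A]={$,a,b,c,d}  FOLLOW[B]={$,a,d}  FOLLOW[C]={$,a,d}

FOLLOW(A) = ["$", "a", "b", "c", "d"]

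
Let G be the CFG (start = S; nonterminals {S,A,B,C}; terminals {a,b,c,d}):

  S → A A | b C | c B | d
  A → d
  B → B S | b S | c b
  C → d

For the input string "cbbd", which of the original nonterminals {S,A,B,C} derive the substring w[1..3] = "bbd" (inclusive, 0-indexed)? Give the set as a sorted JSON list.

CNF form of G:
  S -> A A | T0 C | T1 B | d
  A -> d
  B -> B S | T0 S | T1 T0
  C -> d
  T0 -> b
  T1 -> c

CYK table (by increasing span), restricted to cells inside w[1..3]:
  [1..1]={T0}  "b"  orig:{}
  [2..2]={T0}  "b"  orig:{}
  [3..3]={A,C,S}  "d"
  [1..2]=∅  "bb"
  [2..3]={B,S}  "bd"
  [1..3]={B}  "bbd"

Original NTs in T[1,3] deriving "bbd": ["B"]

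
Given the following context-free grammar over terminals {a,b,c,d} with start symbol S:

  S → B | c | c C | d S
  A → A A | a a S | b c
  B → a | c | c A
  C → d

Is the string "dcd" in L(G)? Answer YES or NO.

Convert to CNF:
  S -> T2 A | T2 C | T3 S | a | c
  A -> A A | T0 X4 | T1 T2
  B -> T2 A | a | c
  C -> d
  T0 -> a
  T1 -> b
  T2 -> c
  T3 -> d
  X4 -> T0 S

CYK fill:
  cell(0,0) d: {C,T3}  orig:{C}
  cell(1,1) c: {B,S,T2}  orig:{B,S}
  cell(2,2) d: {C,T3}  orig:{C}
  cell(0,1) dc: {S}
  cell(1,2) cd: {S}
  cell(0,2) dcd: {S}

S ∈ T[0,2] ⇒ YES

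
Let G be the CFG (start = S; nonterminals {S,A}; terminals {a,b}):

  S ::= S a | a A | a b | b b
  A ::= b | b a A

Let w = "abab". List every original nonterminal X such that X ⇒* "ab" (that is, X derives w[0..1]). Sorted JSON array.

Convert to CNF:
  S -> S T1 | T0 T0 | T1 A | T1 T0
  A -> T0 X2 | b
  T0 -> b
  T1 -> a
  X2 -> T1 A

CYK fill (cells [i..j] with 0 ≤ i ≤ j ≤ 1 only):
  [0..0]={T1}  "a"  orig:{}
  [1..1]={A,T0}  "b"  orig:{A}
  [0..1]={S,X2}  "ab"  orig:{S}

Original NTs in T[0,1] deriving "ab": ["S"]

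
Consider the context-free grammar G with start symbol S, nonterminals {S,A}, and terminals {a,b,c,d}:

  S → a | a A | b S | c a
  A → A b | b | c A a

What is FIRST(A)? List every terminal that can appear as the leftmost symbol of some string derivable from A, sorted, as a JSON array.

Compute FIRST by fixpoint:
iter 1:
  A via A→b: +{b}
  A via A→c A a: +{c}
  S via S→a: +{a}
  S via S→b S: +{b}
  S via S→c a: +{c}
  S: {a,b,c}  A: {b,c}
iter 2: done
  S: {a,b,c}  A: {b,c}

FIRST(A) = ["b", "c"]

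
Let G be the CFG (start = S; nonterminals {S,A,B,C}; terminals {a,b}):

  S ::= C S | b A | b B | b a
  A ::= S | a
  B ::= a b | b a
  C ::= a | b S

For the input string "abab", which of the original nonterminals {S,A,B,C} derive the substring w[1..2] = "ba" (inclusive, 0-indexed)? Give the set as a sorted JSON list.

Convert to CNF:
  S -> C S | T0 A | T0 B | T0 T1
  A -> C S | T0 A | T0 B | T0 T1 | a
  B -> T0 T1 | T1 T0
  C -> T0 S | a
  T0 -> b
  T1 -> a

CYK fill (cells [i..j] with 1 ≤ i ≤ j ≤ 2 only):
  T[1,1] 'b' = {T0}  orig:{}
  T[2,2] 'a' = {A,C,T1}  orig:{A,C}
  T[1,2] 'ba' = {A,B,S}

Original NTs in T[1,2] deriving "ba": ["A", "B", "S"]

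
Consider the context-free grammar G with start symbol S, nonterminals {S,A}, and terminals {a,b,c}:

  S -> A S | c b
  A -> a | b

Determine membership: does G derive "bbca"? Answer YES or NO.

CNF form of G:
  S -> A S | T0 T1
  A -> a | b
  T0 -> c
  T1 -> b

CYK fill:
  T[0,0] 'b' = {A,T1}  orig:{A}
  T[1,1] 'b' = {A,T1}  orig:{A}
  T[2,2] 'c' = {T0}  orig:{}
  T[3,3] 'a' = {A}
  T[0,1] 'bb' = ∅
  T[1,2] 'bc' = ∅
  T[2,3] 'ca' = ∅
  T[0,2] 'bbc' = ∅
  T[1,3] 'bca' = ∅
  T[0,3] 'bbca' = ∅

S ∉ T[0,3] ⇒ NO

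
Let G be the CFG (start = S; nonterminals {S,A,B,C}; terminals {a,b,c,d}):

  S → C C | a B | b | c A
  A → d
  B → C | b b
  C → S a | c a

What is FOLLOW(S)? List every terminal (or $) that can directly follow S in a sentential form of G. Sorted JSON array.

Compute FIRST by fixpoint:
round 1:
  A via A→d: +{d}
  B via B→b b: +{b}
  C via C→c a: +{c}
  S via S→C C: +{c}
  S via S→a B: +{a}
  S via S→b: +{b}
  FIRST[S]={a,b,c}  FIRST[A]={d}  FIRST[B]={b}  FIRST[C]={c}
round 2:
  B via B→C: +{c}
  C via C→S a: +{a,b}
  FIRST[S]={a,b,c}  FIRST[A]={d}  FIRST[B]={b,c}  FIRST[C]={a,b,c}
round 3:
  B via B→C: +{a}
  FIRST[S]={a,b,c}  FIRST[A]={d}  FIRST[B]={a,b,c}  FIRST[C]={a,b,c}
round 4: (stable)
  FIRST[S]={a,b,c}  FIRST[A]={d}  FIRST[B]={a,b,c}  FIRST[C]={a,b,c}

FOLLOW iteration:
initialize: $ ∈ FOLLOW(S)
iter 1:
  C→S a: FOLLOW(S) ⊇ FIRST(a) = {a}; new: +{a}
  S→C C: FOLLOW(C) ⊇ FIRST(C) = {a,b,c}; new: +{a,b,c}
  S→C C: FOLLOW(C) ⊇ FOLLOW(S) ⊇ {$,a}; new: +{$}
  S→a B: FOLLOW(B) ⊇ FOLLOW(S) ⊇ {$,a}; new: +{$,a}
  S→c A: FOLLOW(A) ⊇ FOLLOW(S) ⊇ {$,a}; new: +{$,a}
  S: {$,a}  A: {$,a}  B: {$,a}  C: {$,a,b,c}
iter 2: (stable)
  S: {$,a}  A: {$,a}  B: {$,a}  C: {$,a,b,c}

FOLLOW(S) = ["$", "a"]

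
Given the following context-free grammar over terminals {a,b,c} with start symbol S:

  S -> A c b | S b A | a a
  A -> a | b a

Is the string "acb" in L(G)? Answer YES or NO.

Convert to CNF:
  S -> A X3 | S X4 | T1 T1
  A -> T0 T1 | a
  T0 -> b
  T1 -> a
  T2 -> c
  X3 -> T2 T0
  X4 -> T0 A

CYK table (by increasing span):
  T[0,0] 'a' = {A,T1}  orig:{A}
  T[1,1] 'c' = {T2}  orig:{}
  T[2,2] 'b' = {T0}  orig:{}
  T[0,1] 'ac' = ∅
  T[1,2] 'cb' = {X3}  orig:{}
  T[0,2] 'acb' = {S}

S ∈ T[0,2] ⇒ YES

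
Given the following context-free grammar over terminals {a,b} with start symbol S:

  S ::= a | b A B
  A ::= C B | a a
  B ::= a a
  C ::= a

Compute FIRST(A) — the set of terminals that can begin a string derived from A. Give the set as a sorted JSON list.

FIRST sets, iterate to fixpoint:
[1]
  A via A→a a: +{a}
  B via B→a a: +{a}
  C via C→a: +{a}
  S via S→a: +{a}
  S via S→b A B: +{b}
  FIRST[S]={a,b}  FIRST[A]={a}  FIRST[B]={a}  FIRST[C]={a}
[2] done
  FIRST[S]={a,b}  FIRST[A]={a}  FIRST[B]={a}  FIRST[C]={a}

FIRST(A) = ["a"]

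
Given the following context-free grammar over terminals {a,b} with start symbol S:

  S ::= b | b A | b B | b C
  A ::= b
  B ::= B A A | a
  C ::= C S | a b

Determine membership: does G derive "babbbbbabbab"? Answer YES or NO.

CNF form of G:
  S -> T1 A | T1 B | T1 C | b
  A -> b
  B -> B X2 | a
  C -> C S | T0 T1
  T0 -> a
  T1 -> b
  X2 -> A A

CYK table (by increasing span):
  T[0,0] 'b' = {A,S,T1}  orig:{A,S}
  T[1,1] 'a' = {B,T0}  orig:{B}
  T[2,2] 'b' = {A,S,T1}  orig:{A,S}
  T[3,3] 'b' = {A,S,T1}  orig:{A,S}
  T[4,4] 'b' = {A,S,T1}  orig:{A,S}
  T[5,5] 'b' = {A,S,T1}  orig:{A,S}
  T[6,6] 'b' = {A,S,T1}  orig:{A,S}
  T[7,7] 'a' = {B,T0}  orig:{B}
  T[8,8] 'b' = {A,S,T1}  orig:{A,S}
  T[9,9] 'b' = {A,S,T1}  orig:{A,S}
  T[10,10] 'a' = {B,T0}  orig:{B}
  T[11,11] 'b' = {A,S,T1}  orig:{A,S}
  T[0,1] 'ba' = {S}
  T[1,2] 'ab' = {C}
  T[2,3] 'bb' = {S,X2}  orig:{S}
  T[3,4] 'bb' = {S,X2}  orig:{S}
  T[4,5] 'bb' = {S,X2}  orig:{S}
  T[5,6] 'bb' = {S,X2}  orig:{S}
  T[6,7] 'ba' = {S}
  T[7,8] 'ab' = {C}
  T[8,9] 'bb' = {S,X2}  orig:{S}
  T[9,10] 'ba' = {S}
  T[10,11] 'ab' = {C}
  T[0,2] 'bab' = {S}
  T[1,3] 'abb' = {B,C}
  T[2,4] 'bbb' = ∅
  T[3,5] 'bbb' = ∅
  T[4,6] 'bbb' = ∅
  T[5,7] 'bba' = ∅
  T[6,8] 'bab' = {S}
  T[7,9] 'abb' = {B,C}
  T[8,10] 'bba' = ∅
  T[9,11] 'bab' = {S}
  T[0,3] 'babb' = {S}
  T[1,4] 'abbb' = {C}
  T[2,5] 'bbbb' = ∅
  T[3,6] 'bbbb' = ∅
  T[4,7] 'bbba' = ∅
  T[5,8] 'bbab' = ∅
  T[6,9] 'babb' = {S}
  T[7,10] 'abba' = {C}
  T[8,11] 'bbab' = ∅
  T[0,4] 'babbb' = {S}
  T[1,5] 'abbbb' = {B,C}
  T[2,6] 'bbbbb' = ∅
  T[3,7] 'bbbba' = ∅
  T[4,8] 'bbbab' = ∅
  T[5,9] 'bbabb' = ∅
  T[6,10] 'babba' = {S}
  T[7,11] 'abbab' = {C}
  T[0,5] 'babbbb' = {S}
  T[1,6] 'abbbbb' = {C}
  T[2,7] 'bbbbba' = ∅
  T[3,8] 'bbbbab' = ∅
  T[4,9] 'bbbabb' = ∅
  T[5,10] 'bbabba' = ∅
  T[6,11] 'babbab' = {S}
  T[0,6] 'babbbbb' = {S}
  T[1,7] 'abbbbba' = {C}
  T[2,8] 'bbbbbab' = ∅
  T[3,9] 'bbbbabb' = ∅
  T[4,10] 'bbbabba' = ∅
  T[5,11] 'bbabbab' = ∅
  T[0,7] 'babbbbba' = {S}
  T[1,8] 'abbbbbab' = {C}
  T[2,9] 'bbbbbabb' = ∅
  T[3,10] 'bbbbabba' = ∅
  T[4,11] 'bbbabbab' = ∅
  T[0,8] 'babbbbbab' = {S}
  T[1,9] 'abbbbbabb' = {C}
  T[2,10] 'bbbbbabba' = ∅
  T[3,11] 'bbbbabbab' = ∅
  T[0,9] 'babbbbbabb' = {S}
  T[1,10] 'abbbbbabba' = {C}
  T[2,11] 'bbbbbabbab' = ∅
  T[0,10] 'babbbbbabba' = {S}
  T[1,11] 'abbbbbabbab' = {C}
  T[0,11] 'babbbbbabbab' = {S}

S ∈ T[0,11] ⇒ YES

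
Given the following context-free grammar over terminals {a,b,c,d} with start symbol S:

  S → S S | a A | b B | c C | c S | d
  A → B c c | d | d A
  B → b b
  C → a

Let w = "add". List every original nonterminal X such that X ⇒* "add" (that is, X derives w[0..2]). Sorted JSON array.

Convert to CNF:
  S -> S S | T0 C | T0 S | T2 B | T3 A | d
  A -> B X4 | T1 A | d
  B -> T2 T2
  C -> a
  T0 -> c
  T1 -> d
  T2 -> b
  T3 -> a
  X4 -> T0 T0

CYK fill (cells [i..j] with 0 ≤ i ≤ j ≤ 2 only):
  cell(0,0) a: {C,T3}  orig:{C}
  cell(1,1) d: {A,S,T1}  orig:{A,S}
  cell(2,2) d: {A,S,T1}  orig:{A,S}
  cell(0,1) ad: {S}
  cell(1,2) dd: {A,S}
  cell(0,2) add: {S}

Original NTs in T[0,2] deriving "add": ["S"]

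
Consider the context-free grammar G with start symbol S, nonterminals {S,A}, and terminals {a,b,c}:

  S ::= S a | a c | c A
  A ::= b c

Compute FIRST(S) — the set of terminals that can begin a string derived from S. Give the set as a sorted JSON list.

Compute FIRST by fixpoint:
round 1:
  A via A→b c: +{b}
  S via S→a c: +{a}
  S via S→c A: +{c}
  S: {a,c}  A: {b}
round 2: (stable)
  S: {a,c}  A: {b}

FIRST(S) = ["a", "c"]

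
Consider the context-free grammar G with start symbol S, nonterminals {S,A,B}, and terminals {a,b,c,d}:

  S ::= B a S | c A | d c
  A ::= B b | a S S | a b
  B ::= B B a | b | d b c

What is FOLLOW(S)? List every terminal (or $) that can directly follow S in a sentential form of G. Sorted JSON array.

Compute FIRST by fixpoint:
iter 1:
  A via A→a S S: +{a}
  B via B→b: +{b}
  B via B→d b c: +{d}
  S via S→B a S: +{b,d}
  S via S→c A: +{c}
  FIRST(S)={b,c,d}  FIRST(A)={a}  FIRST(B)={b,d}
iter 2:
  A via A→B b: +{b,d}
  FIRST(S)={b,c,d}  FIRST(A)={a,b,d}  FIRST(B)={b,d}
iter 3: (stable)
  FIRST(S)={b,c,d}  FIRST(A)={a,b,d}  FIRST(B)={b,d}

FOLLOW sets:
initialize: $ ∈ FOLLOW(S)
[1]
  A→B b: FOLLOW(B) ⊇ FIRST(b) = {b}; new: +{b}
  A→a S S: FOLLOW(S) ⊇ FIRST(S) = {b,c,d}; new: +{b,c,d}
  B→B B a: FOLLOW(B) ⊇ FIRST(B) = {b,d}; new: +{d}
  B→B B a: FOLLOW(B) ⊇ FIRST(a) = {a}; new: +{a}
  S→c A: FOLLOW(A) ⊇ FOLLOW(S) ⊇ {$,b,c,d}; new: +{$,b,c,d}
  FOLLOW[S]={$,b,c,d}  FOLLOW[A]={$,b,c,d}  FOLLOW[B]={a,b,d}
[2] (no change)
  FOLLOW[S]={$,b,c,d}  FOLLOW[A]={$,b,c,d}  FOLLOW[B]={a,b,d}

FOLLOW(S) = ["$", "b", "c", "d"]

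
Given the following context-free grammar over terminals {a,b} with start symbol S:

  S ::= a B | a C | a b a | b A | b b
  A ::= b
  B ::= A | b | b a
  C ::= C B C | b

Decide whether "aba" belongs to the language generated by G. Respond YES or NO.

Convert to CNF:
  S -> T0 A | T0 T0 | T1 B | T1 C | T1 X3
  A -> b
  B -> T0 T1 | b
  C -> C X2 | b
  T0 -> b
  T1 -> a
  X2 -> B C
  X3 -> T0 T1

Fill CYK table bottom-up:
  cell(0,0) a: {T1}  orig:{}
  cell(1,1) b: {A,B,C,T0}  orig:{A,B,C}
  cell(2,2) a: {T1}  orig:{}
  cell(0,1) ab: {S}
  cell(1,2) ba: {B,X3}  orig:{B}
  cell(0,2) aba: {S}

S ∈ T[0,2] ⇒ YES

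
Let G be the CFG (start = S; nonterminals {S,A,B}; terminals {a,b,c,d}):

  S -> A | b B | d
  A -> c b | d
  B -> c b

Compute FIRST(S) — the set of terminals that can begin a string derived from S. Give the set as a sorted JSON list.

Compute FIRST by fixpoint:
iter 1:
  A via A→c b: +{c}
  A via A→d: +{d}
  B via B→c b: +{c}
  S via S→A: +{c,d}
  S via S→b B: +{b}
  FIRST[S]={b,c,d}  FIRST[A]={c,d}  FIRST[B]={c}
iter 2: — fixpoint
  FIRST[S]={b,c,d}  FIRST[A]={c,d}  FIRST[B]={c}

FIRST(S) = ["b", "c", "d"]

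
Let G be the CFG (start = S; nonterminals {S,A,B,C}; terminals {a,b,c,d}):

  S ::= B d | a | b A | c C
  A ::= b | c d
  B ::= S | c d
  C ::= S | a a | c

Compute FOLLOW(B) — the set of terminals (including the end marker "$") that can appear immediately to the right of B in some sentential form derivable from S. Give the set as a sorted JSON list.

Compute FIRST by fixpoint:
pass 1:
  A via A→b: +{b}
  A via A→c d: +{c}
  B via B→c d: +{c}
  C via C→a a: +{a}
  C via C→c: +{c}
  S via S→B d: +{c}
  S via S→a: +{a}
  S via S→b A: +{b}
  FIRST[S]={a,b,c}  FIRST[A]={b,c}  FIRST[B]={c}  FIRST[C]={a,c}
pass 2:
  B via B→S: +{a,b}
  C via C→S: +{b}
  FIRST[S]={a,b,c}  FIRST[A]={b,c}  FIRST[B]={a,b,c}  FIRST[C]={a,b,c}
pass 3: done
  FIRST[S]={a,b,c}  FIRST[A]={b,c}  FIRST[B]={a,b,c}  FIRST[C]={a,b,c}

FOLLOW sets:
seed FOLLOW(S) with $
pass 1:
  S→B d: FOLLOW(B) ⊇ FIRST(d) = {d}; new: +{d}
  S→b A: FOLLOW(A) ⊇ FOLLOW(S) ⊇ {$}; new: +{$}
  S→c C: FOLLOW(C) ⊇ FOLLOW(S) ⊇ {$}; new: +{$}
  S: {$}  A: {$}  B: {d}  C: {$}
pass 2:
  B→S: FOLLOW(S) ⊇ FOLLOW(B) ⊇ {d}; new: +{d}
  S→b A: FOLLOW(A) ⊇ FOLLOW(S) ⊇ {$,d}; new: +{d}
  S→c C: FOLLOW(C) ⊇ FOLLOW(S) ⊇ {$,d}; new: +{d}
  S: {$,d}  A: {$,d}  B: {d}  C: {$,d}
pass 3: done
  S: {$,d}  A: {$,d}  B: {d}  C: {$,d}

FOLLOW(B) = ["d"]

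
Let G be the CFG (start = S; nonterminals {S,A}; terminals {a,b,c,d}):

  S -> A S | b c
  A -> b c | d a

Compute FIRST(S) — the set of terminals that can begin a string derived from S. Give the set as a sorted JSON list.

FIRST sets, iterate to fixpoint:
[1]
  A via A→b c: +{b}
  A via A→d a: +{d}
  S via S→A S: +{b,d}
  S: {b,d}  A: {b,d}
[2] (no change)
  S: {b,d}  A: {b,d}

FIRST(S) = ["b", "d"]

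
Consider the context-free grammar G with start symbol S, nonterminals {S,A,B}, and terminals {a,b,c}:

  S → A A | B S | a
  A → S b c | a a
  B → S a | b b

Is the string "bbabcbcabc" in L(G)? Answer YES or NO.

Convert to CNF:
  S -> A A | B S | a
  A -> S X3 | T2 T2
  B -> S T2 | T0 T0
  T0 -> b
  T1 -> c
  T2 -> a
  X3 -> T0 T1

CYK fill:
  cell(0,0) b: {T0}  orig:{}
  cell(1,1) b: {T0}  orig:{}
  cell(2,2) a: {S,T2}  orig:{S}
  cell(3,3) b: {T0}  orig:{}
  cell(4,4) c: {T1}  orig:{}
  cell(5,5) b: {T0}  orig:{}
  cell(6,6) c: {T1}  orig:{}
  cell(7,7) a: {S,T2}  orig:{S}
  cell(8,8) b: {T0}  orig:{}
  cell(9,9) c: {T1}  orig:{}
  cell(0,1) bb: {B}
  cell(1,2) ba: ∅
  cell(2,3) ab: ∅
  cell(3,4) bc: {X3}  orig:{}
  cell(4,5) cb: ∅
  cell(5,6) bc: {X3}  orig:{}
  cell(6,7) ca: ∅
  cell(7,8) ab: ∅
  cell(8,9) bc: {X3}  orig:{}
  cell(0,2) bba: {S}
  cell(1,3) bab: ∅
  cell(2,4) abc: {A}
  cell(3,5) bcb: ∅
  cell(4,6) cbc: ∅
  cell(5,7) bca: ∅
  cell(6,8) cab: ∅
  cell(7,9) abc: {A}
  cell(0,3) bbab: ∅
  cell(1,4) babc: ∅
  cell(2,5) abcb: ∅
  cell(3,6) bcbc: ∅
  cell(4,7) cbca: ∅
  cell(5,8) bcab: ∅
  cell(6,9) cabc: ∅
  cell(0,4) bbabc: {A}
  cell(1,5) babcb: ∅
  cell(2,6) abcbc: ∅
  cell(3,7) bcbca: ∅
  cell(4,8) cbcab: ∅
  cell(5,9) bcabc: ∅
  cell(0,5) bbabcb: ∅
  cell(1,6) babcbc: ∅
  cell(2,7) abcbca: ∅
  cell(3,8) bcbcab: ∅
  cell(4,9) cbcabc: ∅
  cell(0,6) bbabcbc: ∅
  cell(1,7) babcbca: ∅
  cell(2,8) abcbcab: ∅
  cell(3,9) bcbcabc: ∅
  cell(0,7) bbabcbca: ∅
  cell(1,8) babcbcab: ∅
  cell(2,9) abcbcabc: ∅
  cell(0,8) bbabcbcab: ∅
  cell(1,9) babcbcabc: ∅
  cell(0,9) bbabcbcabc: ∅

S ∉ T[0,9] ⇒ NO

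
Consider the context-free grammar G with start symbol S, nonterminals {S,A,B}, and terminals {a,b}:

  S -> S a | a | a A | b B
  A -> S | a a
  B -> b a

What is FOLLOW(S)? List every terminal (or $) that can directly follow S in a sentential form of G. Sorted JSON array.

FIRST sets, iterate to fixpoint:
[1]
  A via A→a a: +{a}
  B via B→b a: +{b}
  S via S→a: +{a}
  S via S→b B: +{b}
  S: {a,b}  A: {a}  B: {b}
[2]
  A via A→S: +{b}
  S: {a,b}  A: {a,b}  B: {b}
[3] done
  S: {a,b}  A: {a,b}  B: {b}

FOLLOW sets:
FOLLOW(S) := {$}
pass 1:
  S→S a: FOLLOW(S) ⊇ FIRST(a) = {a}; new: +{a}
  S→a A: FOLLOW(A) ⊇ FOLLOW(S) ⊇ {$,a}; new: +{$,a}
  S→b B: FOLLOW(B) ⊇ FOLLOW(S) ⊇ {$,a}; new: +{$,a}
  FOLLOW[S]={$,a}  FOLLOW[A]={$,a}  FOLLOW[B]={$,a}
pass 2: done
  FOLLOW[S]={$,a}  FOLLOW[A]={$,a}  FOLLOW[B]={$,a}

FOLLOW(S) = ["$", "a"]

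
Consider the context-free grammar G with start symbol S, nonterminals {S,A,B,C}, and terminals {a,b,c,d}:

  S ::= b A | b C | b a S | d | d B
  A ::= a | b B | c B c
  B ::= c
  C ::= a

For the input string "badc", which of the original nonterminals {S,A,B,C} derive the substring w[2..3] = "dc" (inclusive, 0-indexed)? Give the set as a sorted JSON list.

CNF form of G:
  S -> T0 A | T0 C | T0 X5 | T3 B | d
  A -> T0 B | T1 X4 | a
  B -> c
  C -> a
  T0 -> b
  T1 -> c
  T2 -> a
  T3 -> d
  X4 -> B T1
  X5 -> T2 S

CYK table (by increasing span) (cells [i..j] with 2 ≤ i ≤ j ≤ 3 only):
  cell(2,2) d: {S,T3}  orig:{S}
  cell(3,3) c: {B,T1}  orig:{B}
  cell(2,3) dc: {S}

Original NTs in T[2,3] deriving "dc": ["S"]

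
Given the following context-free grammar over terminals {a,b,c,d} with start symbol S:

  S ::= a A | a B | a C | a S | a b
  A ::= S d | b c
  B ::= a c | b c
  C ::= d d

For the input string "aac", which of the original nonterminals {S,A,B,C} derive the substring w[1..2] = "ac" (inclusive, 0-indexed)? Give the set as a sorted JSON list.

Convert to CNF:
  S -> T3 A | T3 B | T3 C | T3 S | T3 T1
  A -> S T0 | T1 T2
  B -> T1 T2 | T3 T2
  C -> T0 T0
  T0 -> d
  T1 -> b
  T2 -> c
  T3 -> a

Fill CYK table bottom-up (cells [i..j] with 1 ≤ i ≤ j ≤ 2 only):
  [1..1]={T3}  "a"  orig:{}
  [2..2]={T2}  "c"  orig:{}
  [1..2]={B}  "ac"

Original NTs in T[1,2] deriving "ac": ["B"]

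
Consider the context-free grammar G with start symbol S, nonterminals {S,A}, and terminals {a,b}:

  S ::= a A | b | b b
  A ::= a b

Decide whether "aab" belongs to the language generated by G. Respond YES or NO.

CNF form of G:
  S -> T0 A | T1 T1 | b
  A -> T0 T1
  T0 -> a
  T1 -> b

CYK fill:
  [0..0]={T0}  "a"  orig:{}
  [1..1]={T0}  "a"  orig:{}
  [2..2]={S,T1}  "b"  orig:{S}
  [0..1]=∅  "aa"
  [1..2]={A}  "ab"
  [0..2]={S}  "aab"

S ∈ T[0,2] ⇒ YES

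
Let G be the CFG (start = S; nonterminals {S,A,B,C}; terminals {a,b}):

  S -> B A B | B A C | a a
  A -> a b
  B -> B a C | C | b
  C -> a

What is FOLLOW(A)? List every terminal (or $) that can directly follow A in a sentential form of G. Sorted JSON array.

Compute FIRST by fixpoint:
pass 1:
  A via A→a b: +{a}
  B via B→b: +{b}
  C via C→a: +{a}
  S via S→B A B: +{b}
  S via S→a a: +{a}
  FIRST(S)={a,b}  FIRST(A)={a}  FIRST(B)={b}  FIRST(C)={a}
pass 2:
  B via B→C: +{a}
  FIRST(S)={a,b}  FIRST(A)={a}  FIRST(B)={a,b}  FIRST(C)={a}
pass 3: (stable)
  FIRST(S)={a,b}  FIRST(A)={a}  FIRST(B)={a,b}  FIRST(C)={a}

Compute FOLLOW by fixpoint:
FOLLOW(S) := {$}
iter 1:
  B→B a C: FOLLOW(B) ⊇ FIRST(a) = {a}; new: +{a}
  B→B a C: FOLLOW(C) ⊇ FOLLOW(B) ⊇ {a}; new: +{a}
  S→B A B: FOLLOW(A) ⊇ FIRST(B) = {a,b}; new: +{a,b}
  S→B A B: FOLLOW(B) ⊇ FOLLOW(S) ⊇ {$}; new: +{$}
  S→B A C: FOLLOW(C) ⊇ FOLLOW(S) ⊇ {$}; new: +{$}
  S: {$}  A: {a,b}  B: {$,a}  C: {$,a}
iter 2: (no change)
  S: {$}  A: {a,b}  B: {$,a}  C: {$,a}

FOLLOW(A) = ["a", "b"]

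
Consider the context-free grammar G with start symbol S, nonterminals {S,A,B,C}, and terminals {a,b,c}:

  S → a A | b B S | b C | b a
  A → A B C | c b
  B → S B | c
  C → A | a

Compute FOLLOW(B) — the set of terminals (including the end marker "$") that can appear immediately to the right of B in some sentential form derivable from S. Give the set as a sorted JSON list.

FIRST iteration:
round 1:
  A via A→c b: +{c}
  B via B→c: +{c}
  C via C→A: +{c}
  C via C→a: +{a}
  S via S→a A: +{a}
  S via S→b B S: +{b}
  FIRST(S)={a,b}  FIRST(A)={c}  FIRST(B)={c}  FIRST(C)={a,c}
round 2:
  B via B→S B: +{a,b}
  FIRST(S)={a,b}  FIRST(A)={c}  FIRST(B)={a,b,c}  FIRST(C)={a,c}
round 3: done
  FIRST(S)={a,b}  FIRST(A)={c}  FIRST(B)={a,b,c}  FIRST(C)={a,c}

Compute FOLLOW by fixpoint:
initialize: $ ∈ FOLLOW(S)
round 1:
  A→A B C: FOLLOW(A) ⊇ FIRST(B) = {a,b,c}; new: +{a,b,c}
  A→A B C: FOLLOW(B) ⊇ FIRST(C) = {a,c}; new: +{a,c}
  A→A B C: FOLLOW(C) ⊇ FOLLOW(A) ⊇ {a,b,c}; new: +{a,b,c}
  B→S B: FOLLOW(S) ⊇ FIRST(B) = {a,b,c}; new: +{a,b,c}
  S→a A: FOLLOW(A) ⊇ FOLLOW(S) ⊇ {$,a,b,c}; new: +{$}
  S→b B S: FOLLOW(B) ⊇ FIRST(S) = {a,b}; new: +{b}
  S→b C: FOLLOW(C) ⊇ FOLLOW(S) ⊇ {$,a,b,c}; new: +{$}
  S: {$,a,b,c}  A: {$,a,b,c}  B: {a,b,c}  C: {$,a,b,c}
round 2: — fixpoint
  S: {$,a,b,c}  A: {$,a,b,c}  B: {a,b,c}  C: {$,a,b,c}

FOLLOW(B) = ["a", "b", "c"]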